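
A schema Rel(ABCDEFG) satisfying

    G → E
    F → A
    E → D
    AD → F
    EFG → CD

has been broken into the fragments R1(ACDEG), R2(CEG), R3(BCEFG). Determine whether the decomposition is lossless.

Chase test. Columns are ABCDEFG; row i has aⱼ where attribute j ∈ Ri, else bᵢⱼ.
Initial tableau (one row per fragment):
  row 1: a1 b12 a3 a4 a5 b16 a7
  row 2: b21 b22 a3 b24 a5 b26 a7
  row 3: b31 a2 a3 b34 a5 a6 a7
Rows 1 and 2 agree on E; apply E→D and equate their D entries.
Rows 1 and 3 agree on E; apply E→D and equate their D entries.
No row becomes fully distinguished — the join is lossy.

No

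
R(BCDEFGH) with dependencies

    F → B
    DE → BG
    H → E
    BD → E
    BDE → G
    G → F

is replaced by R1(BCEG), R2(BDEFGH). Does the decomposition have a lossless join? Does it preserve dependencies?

lossy but dependency-preserving

Lossless test: (BEG)⁺ = {BEFG}, which is a superkey of neither fragment — lossy.
Dependency preservation: every FD's attributes lie within a single fragment, so each can be enforced locally — preserved.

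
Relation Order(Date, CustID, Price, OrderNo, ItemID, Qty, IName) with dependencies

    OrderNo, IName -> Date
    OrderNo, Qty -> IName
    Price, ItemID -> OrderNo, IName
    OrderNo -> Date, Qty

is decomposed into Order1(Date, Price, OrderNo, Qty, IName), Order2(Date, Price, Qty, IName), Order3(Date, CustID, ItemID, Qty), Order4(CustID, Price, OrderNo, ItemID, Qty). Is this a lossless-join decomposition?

Yes

Chase test. Columns are Date, CustID, Price, OrderNo, ItemID, Qty, IName; row i has aⱼ where attribute j ∈ Orderi, else bᵢⱼ.
Initial tableau (one row per fragment):
  row 1: a1 b12 a3 a4 b15 a6 a7
  row 2: a1 b22 a3 b24 b25 a6 a7
  row 3: a1 a2 b33 b34 a5 a6 b37
  row 4: b41 a2 a3 a4 a5 a6 b47
Rows 1 and 4 agree on OrderNo, Qty; apply OrderNo, Qty→IName and equate their IName entries.
Rows 1 and 4 agree on OrderNo; apply OrderNo→Date, Qty and equate their Date, Qty entries.
Row 4 is now all distinguished symbols — the join is lossless.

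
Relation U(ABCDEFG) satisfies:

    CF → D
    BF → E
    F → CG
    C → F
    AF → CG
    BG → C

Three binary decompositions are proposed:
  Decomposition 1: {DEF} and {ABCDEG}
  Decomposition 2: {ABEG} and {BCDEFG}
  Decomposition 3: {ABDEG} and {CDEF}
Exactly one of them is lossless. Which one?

Decomposition 2

Decomposition 1: common = {DE}, closure = {DE} → lossy.
Decomposition 2: common = {BEG}, closure = {BCDEFG} → lossless.
Decomposition 3: common = {DE}, closure = {DE} → lossy.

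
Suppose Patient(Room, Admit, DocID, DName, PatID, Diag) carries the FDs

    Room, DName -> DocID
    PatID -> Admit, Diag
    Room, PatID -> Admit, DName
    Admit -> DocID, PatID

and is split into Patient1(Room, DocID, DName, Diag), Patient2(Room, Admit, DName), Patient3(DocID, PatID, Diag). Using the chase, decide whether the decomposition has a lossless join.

No

Chase test. Columns are Room, Admit, DocID, DName, PatID, Diag; row i has aⱼ where attribute j ∈ Patienti, else bᵢⱼ.
Initial tableau (one row per fragment):
  row 1: a1 b12 a3 a4 b15 a6
  row 2: a1 a2 b23 a4 b25 b26
  row 3: b31 b32 a3 b34 a5 a6
Rows 1 and 2 agree on Room, DName; apply Room, DName→DocID and equate their DocID entries.
No row becomes fully distinguished — the join is lossy.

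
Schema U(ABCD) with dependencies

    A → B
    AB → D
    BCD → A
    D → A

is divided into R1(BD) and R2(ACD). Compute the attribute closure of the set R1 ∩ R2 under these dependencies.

ABD

R1 ∩ R2 = {D}.
D → A applies, adding A
A → B applies, adding B
Closure: {ABD}.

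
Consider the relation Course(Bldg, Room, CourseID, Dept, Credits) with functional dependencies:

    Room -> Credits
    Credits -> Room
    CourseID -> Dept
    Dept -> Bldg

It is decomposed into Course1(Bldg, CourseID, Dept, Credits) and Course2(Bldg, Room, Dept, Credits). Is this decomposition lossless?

Yes

Common attributes: Course1 ∩ Course2 = {Bldg, Dept, Credits}.
Closure of {Bldg, Dept, Credits}: Credits → Room applies, adding Room. So (Bldg, Dept, Credits)⁺ = {Bldg, Room, Dept, Credits}.
This closure contains every attribute of Course2, so Course1 ∩ Course2 → Course2. The join is lossless.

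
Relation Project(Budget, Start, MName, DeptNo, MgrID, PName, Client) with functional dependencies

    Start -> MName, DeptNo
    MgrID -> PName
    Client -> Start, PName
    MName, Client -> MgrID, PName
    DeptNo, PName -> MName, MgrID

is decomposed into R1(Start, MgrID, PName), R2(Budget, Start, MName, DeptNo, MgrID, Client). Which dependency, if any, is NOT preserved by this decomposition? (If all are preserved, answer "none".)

DeptNo, PName -> MName, MgrID

Check DeptNo, PName → MName, MgrID: no single fragment contains all of {MName, DeptNo, MgrID, PName}, and the restricted closure of {DeptNo, PName} across the fragments never reaches {MName, MgrID}.
Start → MName, DeptNo is preserved.
MgrID → PName is preserved.
Client → Start, PName is preserved.
MName, Client → MgrID, PName is preserved.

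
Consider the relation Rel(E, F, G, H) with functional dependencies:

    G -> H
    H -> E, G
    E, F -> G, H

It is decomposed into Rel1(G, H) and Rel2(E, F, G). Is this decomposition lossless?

Yes

Common attributes: Rel1 ∩ Rel2 = {G}.
Closure of {G}: G → H applies, adding H; H → E, G applies, adding E. So (G)⁺ = {E, G, H}.
This closure contains every attribute of Rel1, so Rel1 ∩ Rel2 → Rel1. The join is lossless.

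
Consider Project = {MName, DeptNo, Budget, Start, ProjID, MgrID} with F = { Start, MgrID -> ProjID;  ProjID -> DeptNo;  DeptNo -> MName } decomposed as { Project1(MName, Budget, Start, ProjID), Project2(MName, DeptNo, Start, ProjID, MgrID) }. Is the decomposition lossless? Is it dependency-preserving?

Lossless test: (MName, Start, ProjID)⁺ = {MName, DeptNo, Start, ProjID}, which is a superkey of neither fragment — lossy.
Dependency preservation: every FD's attributes lie within a single fragment, so each can be enforced locally — preserved.

lossy but dependency-preserving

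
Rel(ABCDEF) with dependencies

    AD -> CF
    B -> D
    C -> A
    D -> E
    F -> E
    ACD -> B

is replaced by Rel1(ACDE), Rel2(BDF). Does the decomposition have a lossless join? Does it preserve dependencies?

Lossless test: (D)⁺ = {DE}, which is a superkey of neither fragment — lossy.
Dependency preservation: the restricted closure of {AD} across the fragments never reaches {CF}, so AD → CF cannot be enforced without a join — not preserved.

lossy and not dependency-preserving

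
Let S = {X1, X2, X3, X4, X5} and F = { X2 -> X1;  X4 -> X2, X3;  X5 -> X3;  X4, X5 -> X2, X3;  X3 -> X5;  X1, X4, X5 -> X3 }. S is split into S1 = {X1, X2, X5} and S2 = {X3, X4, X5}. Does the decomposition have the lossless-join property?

No

Common attributes: S1 ∩ S2 = {X5}.
Closure of {X5}: X5 → X3 applies, adding X3. So (X5)⁺ = {X3, X5}.
The closure contains neither all of S1 = {X1, X2, X5} nor all of S2 = {X3, X4, X5}, so the common attributes are not a superkey of either fragment. The join is lossy.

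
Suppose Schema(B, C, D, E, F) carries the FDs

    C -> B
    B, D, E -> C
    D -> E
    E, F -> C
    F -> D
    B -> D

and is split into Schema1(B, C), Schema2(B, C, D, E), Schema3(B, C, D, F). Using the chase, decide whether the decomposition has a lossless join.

Yes

Chase test. Columns are B, C, D, E, F; row i has aⱼ where attribute j ∈ Schemai, else bᵢⱼ.
Initial tableau (one row per fragment):
  row 1: a1 a2 b13 b14 b15
  row 2: a1 a2 a3 a4 b25
  row 3: a1 a2 a3 b34 a5
Rows 2 and 3 agree on D; apply D→E and equate their E entries.
Rows 1 and 2 agree on B; apply B→D and equate their D entries.
Rows 1 and 2 agree on D; apply D→E and equate their E entries.
Row 3 is now all distinguished symbols — the join is lossless.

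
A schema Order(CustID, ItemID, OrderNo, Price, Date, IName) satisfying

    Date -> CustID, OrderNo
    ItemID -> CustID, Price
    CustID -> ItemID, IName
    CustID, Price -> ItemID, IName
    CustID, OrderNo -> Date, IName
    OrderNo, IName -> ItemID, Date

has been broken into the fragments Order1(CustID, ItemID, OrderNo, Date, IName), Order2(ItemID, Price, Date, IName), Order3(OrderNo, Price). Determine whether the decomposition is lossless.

Chase test. Columns are CustID, ItemID, OrderNo, Price, Date, IName; row i has aⱼ where attribute j ∈ Orderi, else bᵢⱼ.
Initial tableau (one row per fragment):
  row 1: a1 a2 a3 b14 a5 a6
  row 2: b21 a2 b23 a4 a5 a6
  row 3: b31 b32 a3 a4 b35 b36
Rows 1 and 2 agree on Date; apply Date→CustID, OrderNo and equate their CustID, OrderNo entries.
Rows 1 and 2 agree on ItemID; apply ItemID→CustID, Price and equate their CustID, Price entries.
Row 1 is now all distinguished symbols — the join is lossless.

Yes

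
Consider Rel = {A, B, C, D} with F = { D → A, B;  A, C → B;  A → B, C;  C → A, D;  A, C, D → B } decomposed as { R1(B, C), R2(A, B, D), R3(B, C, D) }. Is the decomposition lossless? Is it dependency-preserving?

lossless and dependency-preserving

Lossless test (chase): Rows 2 and 3 agree on D; apply D→A, B and equate their A, B entries. Rows 2 and 3 agree on A; apply A→B, C and equate their B, C entries. Rows 1 and 2 agree on C; apply C→A, D and equate their A, D entries. Row 1 is now all distinguished symbols — the join is lossless.
Dependency preservation: A, C → B; A → B, C; C → A, D; A, C, D → B are not contained in any single fragment, but the restricted closure of each left-hand side across the fragments still reaches the right-hand side; the remaining FDs each lie inside some fragment. All dependencies are preserved.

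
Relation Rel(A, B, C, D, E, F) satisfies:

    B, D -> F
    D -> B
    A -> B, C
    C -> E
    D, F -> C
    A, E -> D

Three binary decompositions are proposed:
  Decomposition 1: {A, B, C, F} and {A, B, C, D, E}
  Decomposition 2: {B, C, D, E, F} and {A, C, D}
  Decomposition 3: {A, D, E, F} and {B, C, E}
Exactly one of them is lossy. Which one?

Decomposition 3

Decomposition 1: common = {A, B, C}, closure = {A, B, C, D, E, F} → lossless.
Decomposition 2: common = {C, D}, closure = {B, C, D, E, F} → lossless.
Decomposition 3: common = {E}, closure = {E} → lossy.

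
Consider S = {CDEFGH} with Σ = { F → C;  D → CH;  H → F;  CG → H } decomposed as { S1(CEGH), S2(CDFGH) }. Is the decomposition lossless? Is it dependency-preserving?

lossy but dependency-preserving

Lossless test: (CGH)⁺ = {CFGH}, which is a superkey of neither fragment — lossy.
Dependency preservation: every FD's attributes lie within a single fragment, so each can be enforced locally — preserved.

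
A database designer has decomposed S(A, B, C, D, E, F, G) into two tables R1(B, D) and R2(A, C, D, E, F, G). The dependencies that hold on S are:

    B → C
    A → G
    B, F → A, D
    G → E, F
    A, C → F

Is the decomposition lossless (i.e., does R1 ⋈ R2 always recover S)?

No

Common attributes: R1 ∩ R2 = {D}.
No dependency enlarges {D}, so (D)⁺ = {D}.
The closure contains neither all of R1 = {B, D} nor all of R2 = {A, C, D, E, F, G}, so the common attributes are not a superkey of either fragment. The join is lossy.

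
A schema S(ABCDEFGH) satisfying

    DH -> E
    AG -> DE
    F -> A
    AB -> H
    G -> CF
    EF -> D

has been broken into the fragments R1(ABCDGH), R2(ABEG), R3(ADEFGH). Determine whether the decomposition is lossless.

Yes

Chase test. Columns are ABCDEFGH; row i has aⱼ where attribute j ∈ Ri, else bᵢⱼ.
Initial tableau (one row per fragment):
  row 1: a1 a2 a3 a4 b15 b16 a7 a8
  row 2: a1 a2 b23 b24 a5 b26 a7 b28
  row 3: a1 b32 b33 a4 a5 a6 a7 a8
Rows 1 and 3 agree on DH; apply DH→E and equate their E entries.
Rows 1 and 2 agree on AG; apply AG→DE and equate their DE entries.
Rows 1 and 2 agree on AB; apply AB→H and equate their H entries.
Rows 1 and 2 agree on G; apply G→CF and equate their CF entries.
Rows 1 and 3 agree on G; apply G→CF and equate their CF entries.
Row 1 is now all distinguished symbols — the join is lossless.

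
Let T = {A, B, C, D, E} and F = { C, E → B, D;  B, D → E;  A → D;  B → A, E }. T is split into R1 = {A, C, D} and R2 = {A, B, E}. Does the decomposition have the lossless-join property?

Common attributes: R1 ∩ R2 = {A}.
Closure of {A}: A → D applies, adding D. So (A)⁺ = {A, D}.
The closure contains neither all of R1 = {A, C, D} nor all of R2 = {A, B, E}, so the common attributes are not a superkey of either fragment. The join is lossy.

No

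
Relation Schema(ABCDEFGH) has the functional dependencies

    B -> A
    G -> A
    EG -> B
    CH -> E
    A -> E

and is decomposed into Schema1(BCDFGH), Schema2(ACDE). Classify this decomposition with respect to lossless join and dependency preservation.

Lossless test: (CD)⁺ = {CD}, which is a superkey of neither fragment — lossy.
Dependency preservation: the restricted closure of {B} across the fragments never reaches {A}, so B → A cannot be enforced without a join — not preserved.

lossy and not dependency-preserving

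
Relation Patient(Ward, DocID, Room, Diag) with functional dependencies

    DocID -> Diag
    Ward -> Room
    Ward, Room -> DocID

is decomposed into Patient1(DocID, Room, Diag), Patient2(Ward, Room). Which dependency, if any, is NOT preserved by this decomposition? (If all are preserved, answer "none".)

Ward, Room -> DocID

Check Ward, Room → DocID: no single fragment contains all of {Ward, DocID, Room}, and the restricted closure of {Ward, Room} across the fragments never reaches {DocID}.
DocID → Diag is preserved.
Ward → Room is preserved.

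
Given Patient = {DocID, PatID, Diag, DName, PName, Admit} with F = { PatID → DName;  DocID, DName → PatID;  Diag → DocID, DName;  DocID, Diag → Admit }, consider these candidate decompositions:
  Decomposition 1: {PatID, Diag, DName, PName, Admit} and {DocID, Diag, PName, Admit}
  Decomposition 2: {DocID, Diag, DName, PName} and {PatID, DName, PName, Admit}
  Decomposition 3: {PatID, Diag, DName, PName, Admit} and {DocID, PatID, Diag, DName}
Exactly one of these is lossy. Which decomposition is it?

Decomposition 1: common = {Diag, PName, Admit}, closure = {DocID, PatID, Diag, DName, PName, Admit} → lossless.
Decomposition 2: common = {DName, PName}, closure = {DName, PName} → lossy.
Decomposition 3: common = {PatID, Diag, DName}, closure = {DocID, PatID, Diag, DName, Admit} → lossless.

Decomposition 2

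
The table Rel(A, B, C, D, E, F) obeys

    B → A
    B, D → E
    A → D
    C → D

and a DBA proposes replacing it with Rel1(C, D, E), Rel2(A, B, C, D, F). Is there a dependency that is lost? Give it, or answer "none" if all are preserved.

Check B, D → E: no single fragment contains all of {B, D, E}, and the restricted closure of {B, D} across the fragments never reaches {E}.
B → A is preserved.
A → D is preserved.
C → D is preserved.

B, D → E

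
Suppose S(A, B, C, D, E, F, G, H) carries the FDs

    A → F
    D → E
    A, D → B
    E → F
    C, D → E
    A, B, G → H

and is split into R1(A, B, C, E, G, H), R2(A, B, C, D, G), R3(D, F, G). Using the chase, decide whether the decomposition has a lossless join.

Chase test. Columns are A, B, C, D, E, F, G, H; row i has aⱼ where attribute j ∈ Ri, else bᵢⱼ.
Initial tableau (one row per fragment):
  row 1: a1 a2 a3 b14 a5 b16 a7 a8
  row 2: a1 a2 a3 a4 b25 b26 a7 b28
  row 3: b31 b32 b33 a4 b35 a6 a7 b38
Rows 1 and 2 agree on A; apply A→F and equate their F entries.
Rows 2 and 3 agree on D; apply D→E and equate their E entries.
Rows 2 and 3 agree on E; apply E→F and equate their F entries.
Rows 1 and 2 agree on A, B, G; apply A, B, G→H and equate their H entries.
No row becomes fully distinguished — the join is lossy.

No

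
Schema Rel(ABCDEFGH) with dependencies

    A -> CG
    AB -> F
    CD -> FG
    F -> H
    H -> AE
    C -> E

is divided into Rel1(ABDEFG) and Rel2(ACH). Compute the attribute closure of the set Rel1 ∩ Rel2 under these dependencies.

Rel1 ∩ Rel2 = {A}.
A → CG applies, adding CG
C → E applies, adding E
Closure: {ACEG}.

ACEG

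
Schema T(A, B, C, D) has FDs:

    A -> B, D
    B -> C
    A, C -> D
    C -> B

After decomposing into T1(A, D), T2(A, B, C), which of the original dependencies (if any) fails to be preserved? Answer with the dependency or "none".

A → B, D: restricted closure across fragments reaches B, D.
B → C lies within T2.
A, C → D: restricted closure across fragments reaches D.
C → B lies within T2.
Every dependency is enforceable on the fragments, so the decomposition is dependency-preserving.

none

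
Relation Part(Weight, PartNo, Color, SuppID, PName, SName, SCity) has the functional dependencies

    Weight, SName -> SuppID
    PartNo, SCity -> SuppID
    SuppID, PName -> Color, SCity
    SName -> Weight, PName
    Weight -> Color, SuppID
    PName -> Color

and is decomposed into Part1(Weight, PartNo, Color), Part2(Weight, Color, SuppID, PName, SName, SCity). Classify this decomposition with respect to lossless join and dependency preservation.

Lossless test: (Weight, Color)⁺ = {Weight, Color, SuppID}, which is a superkey of neither fragment — lossy.
Dependency preservation: the restricted closure of {PartNo, SCity} across the fragments never reaches {SuppID}, so PartNo, SCity → SuppID cannot be enforced without a join — not preserved.

lossy and not dependency-preserving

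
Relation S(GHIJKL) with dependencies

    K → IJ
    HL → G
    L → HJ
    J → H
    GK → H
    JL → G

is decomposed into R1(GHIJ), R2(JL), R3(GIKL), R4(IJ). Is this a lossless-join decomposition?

Yes

Chase test. Columns are GHIJKL; row i has aⱼ where attribute j ∈ Ri, else bᵢⱼ.
Initial tableau (one row per fragment):
  row 1: a1 a2 a3 a4 b15 b16
  row 2: b21 b22 b23 a4 b25 a6
  row 3: a1 b32 a3 b34 a5 a6
  row 4: b41 b42 a3 a4 b45 b46
Rows 2 and 3 agree on L; apply L→HJ and equate their HJ entries.
Rows 1 and 2 agree on J; apply J→H and equate their H entries.
Rows 1 and 4 agree on J; apply J→H and equate their H entries.
Rows 2 and 3 agree on JL; apply JL→G and equate their G entries.
Row 3 is now all distinguished symbols — the join is lossless.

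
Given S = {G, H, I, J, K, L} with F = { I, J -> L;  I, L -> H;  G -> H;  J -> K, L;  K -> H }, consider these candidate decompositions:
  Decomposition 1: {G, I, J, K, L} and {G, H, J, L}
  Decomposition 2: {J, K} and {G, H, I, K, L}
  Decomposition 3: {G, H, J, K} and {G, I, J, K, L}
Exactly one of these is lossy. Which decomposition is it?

Decomposition 2

Decomposition 1: common = {G, J, L}, closure = {G, H, J, K, L} → lossless.
Decomposition 2: common = {K}, closure = {H, K} → lossy.
Decomposition 3: common = {G, J, K}, closure = {G, H, J, K, L} → lossless.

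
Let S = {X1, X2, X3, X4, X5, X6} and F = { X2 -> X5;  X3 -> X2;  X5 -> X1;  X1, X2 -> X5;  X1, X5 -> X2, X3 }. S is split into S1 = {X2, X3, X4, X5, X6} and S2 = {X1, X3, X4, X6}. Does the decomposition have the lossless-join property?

Common attributes: S1 ∩ S2 = {X3, X4, X6}.
Closure of {X3, X4, X6}: X3 → X2 applies, adding X2; X2 → X5 applies, adding X5; X5 → X1 applies, adding X1. So (X3, X4, X6)⁺ = {X1, X2, X3, X4, X5, X6}.
This closure contains every attribute of S1, so S1 ∩ S2 → S1. The join is lossless.

Yes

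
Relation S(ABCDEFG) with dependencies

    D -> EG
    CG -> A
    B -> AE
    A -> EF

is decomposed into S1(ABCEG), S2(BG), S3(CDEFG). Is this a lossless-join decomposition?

Chase test. Columns are ABCDEFG; row i has aⱼ where attribute j ∈ Si, else bᵢⱼ.
Initial tableau (one row per fragment):
  row 1: a1 a2 a3 b14 a5 b16 a7
  row 2: b21 a2 b23 b24 b25 b26 a7
  row 3: b31 b32 a3 a4 a5 a6 a7
Rows 1 and 3 agree on CG; apply CG→A and equate their A entries.
Rows 1 and 2 agree on B; apply B→AE and equate their AE entries.
Rows 1 and 2 agree on A; apply A→EF and equate their EF entries.
Rows 1 and 3 agree on A; apply A→EF and equate their EF entries.
No row becomes fully distinguished — the join is lossy.

No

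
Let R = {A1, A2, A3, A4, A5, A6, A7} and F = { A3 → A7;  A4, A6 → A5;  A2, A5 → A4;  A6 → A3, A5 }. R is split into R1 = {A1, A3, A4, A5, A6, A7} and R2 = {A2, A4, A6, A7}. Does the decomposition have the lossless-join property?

Common attributes: R1 ∩ R2 = {A4, A6, A7}.
Closure of {A4, A6, A7}: A4, A6 → A5 applies, adding A5; A6 → A3, A5 applies, adding A3. So (A4, A6, A7)⁺ = {A3, A4, A5, A6, A7}.
The closure contains neither all of R1 = {A1, A3, A4, A5, A6, A7} nor all of R2 = {A2, A4, A6, A7}, so the common attributes are not a superkey of either fragment. The join is lossy.

No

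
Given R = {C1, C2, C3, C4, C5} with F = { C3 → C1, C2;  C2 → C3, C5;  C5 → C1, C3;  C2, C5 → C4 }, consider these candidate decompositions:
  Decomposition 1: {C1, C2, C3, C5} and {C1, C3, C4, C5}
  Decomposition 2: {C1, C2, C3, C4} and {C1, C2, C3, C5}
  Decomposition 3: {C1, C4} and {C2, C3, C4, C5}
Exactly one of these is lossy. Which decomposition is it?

Decomposition 3

Decomposition 1: common = {C1, C3, C5}, closure = {C1, C2, C3, C4, C5} → lossless.
Decomposition 2: common = {C1, C2, C3}, closure = {C1, C2, C3, C4, C5} → lossless.
Decomposition 3: common = {C4}, closure = {C4} → lossy.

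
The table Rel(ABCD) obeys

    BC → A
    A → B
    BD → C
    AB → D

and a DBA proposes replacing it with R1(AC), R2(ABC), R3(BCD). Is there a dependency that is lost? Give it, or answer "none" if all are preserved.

BC → A lies within R2.
A → B lies within R2.
BD → C lies within R3.
AB → D: restricted closure across fragments reaches D.
Every dependency is enforceable on the fragments, so the decomposition is dependency-preserving.

none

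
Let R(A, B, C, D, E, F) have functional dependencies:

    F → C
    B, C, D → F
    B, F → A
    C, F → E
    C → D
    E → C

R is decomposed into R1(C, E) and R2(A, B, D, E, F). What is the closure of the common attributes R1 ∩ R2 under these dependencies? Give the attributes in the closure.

R1 ∩ R2 = {E}.
E → C applies, adding C
C → D applies, adding D
Closure: {C, D, E}.

C, D, E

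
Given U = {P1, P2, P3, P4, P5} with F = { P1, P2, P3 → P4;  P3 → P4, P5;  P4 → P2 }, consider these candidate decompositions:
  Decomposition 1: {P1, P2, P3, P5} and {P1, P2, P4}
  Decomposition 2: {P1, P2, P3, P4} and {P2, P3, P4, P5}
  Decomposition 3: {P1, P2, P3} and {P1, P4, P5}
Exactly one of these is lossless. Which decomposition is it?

Decomposition 2

Decomposition 1: common = {P1, P2}, closure = {P1, P2} → lossy.
Decomposition 2: common = {P2, P3, P4}, closure = {P2, P3, P4, P5} → lossless.
Decomposition 3: common = {P1}, closure = {P1} → lossy.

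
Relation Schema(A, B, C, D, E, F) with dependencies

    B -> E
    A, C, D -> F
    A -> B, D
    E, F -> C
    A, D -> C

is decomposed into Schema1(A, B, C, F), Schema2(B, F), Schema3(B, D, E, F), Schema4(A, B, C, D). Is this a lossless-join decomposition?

Chase test. Columns are A, B, C, D, E, F; row i has aⱼ where attribute j ∈ Schemai, else bᵢⱼ.
Initial tableau (one row per fragment):
  row 1: a1 a2 a3 b14 b15 a6
  row 2: b21 a2 b23 b24 b25 a6
  row 3: b31 a2 b33 a4 a5 a6
  row 4: a1 a2 a3 a4 b45 b46
Rows 1 and 2 agree on B; apply B→E and equate their E entries.
Rows 1 and 3 agree on B; apply B→E and equate their E entries.
Rows 1 and 4 agree on B; apply B→E and equate their E entries.
Rows 1 and 4 agree on A; apply A→B, D and equate their B, D entries.
Rows 1 and 2 agree on E, F; apply E, F→C and equate their C entries.
Rows 1 and 3 agree on E, F; apply E, F→C and equate their C entries.
Rows 1 and 4 agree on A, C, D; apply A, C, D→F and equate their F entries.
Row 1 is now all distinguished symbols — the join is lossless.

Yes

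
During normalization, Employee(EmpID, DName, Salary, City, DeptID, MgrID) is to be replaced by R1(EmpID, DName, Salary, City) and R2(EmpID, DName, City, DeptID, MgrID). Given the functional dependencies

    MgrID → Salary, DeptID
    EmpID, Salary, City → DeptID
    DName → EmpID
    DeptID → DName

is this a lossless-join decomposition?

No

Common attributes: R1 ∩ R2 = {EmpID, DName, City}.
No dependency enlarges {EmpID, DName, City}, so (EmpID, DName, City)⁺ = {EmpID, DName, City}.
The closure contains neither all of R1 = {EmpID, DName, Salary, City} nor all of R2 = {EmpID, DName, City, DeptID, MgrID}, so the common attributes are not a superkey of either fragment. The join is lossy.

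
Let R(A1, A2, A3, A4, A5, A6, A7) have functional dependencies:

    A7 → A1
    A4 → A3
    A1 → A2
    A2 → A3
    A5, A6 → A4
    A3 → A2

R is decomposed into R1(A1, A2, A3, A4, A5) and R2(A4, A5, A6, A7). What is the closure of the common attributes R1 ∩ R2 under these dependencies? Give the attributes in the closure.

R1 ∩ R2 = {A4, A5}.
A4 → A3 applies, adding A3
A3 → A2 applies, adding A2
Closure: {A2, A3, A4, A5}.

A2, A3, A4, A5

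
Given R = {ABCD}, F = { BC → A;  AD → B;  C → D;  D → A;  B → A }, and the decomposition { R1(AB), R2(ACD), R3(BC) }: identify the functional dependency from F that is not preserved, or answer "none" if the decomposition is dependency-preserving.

AD → B

Check AD → B: no single fragment contains all of {ABD}, and the restricted closure of {AD} across the fragments never reaches {B}.
BC → A is preserved.
C → D is preserved.
D → A is preserved.
B → A is preserved.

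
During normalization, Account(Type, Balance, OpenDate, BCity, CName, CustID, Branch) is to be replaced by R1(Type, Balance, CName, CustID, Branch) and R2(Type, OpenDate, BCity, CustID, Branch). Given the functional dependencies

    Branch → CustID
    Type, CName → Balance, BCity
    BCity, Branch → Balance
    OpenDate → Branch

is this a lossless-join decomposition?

No

Common attributes: R1 ∩ R2 = {Type, CustID, Branch}.
No dependency enlarges {Type, CustID, Branch}, so (Type, CustID, Branch)⁺ = {Type, CustID, Branch}.
The closure contains neither all of R1 = {Type, Balance, CName, CustID, Branch} nor all of R2 = {Type, OpenDate, BCity, CustID, Branch}, so the common attributes are not a superkey of either fragment. The join is lossy.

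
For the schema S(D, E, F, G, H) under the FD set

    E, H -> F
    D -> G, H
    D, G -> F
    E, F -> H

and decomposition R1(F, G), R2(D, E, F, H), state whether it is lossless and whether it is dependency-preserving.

lossy and not dependency-preserving

Lossless test: (F)⁺ = {F}, which is a superkey of neither fragment — lossy.
Dependency preservation: the restricted closure of {D} across the fragments never reaches {G, H}, so D → G, H cannot be enforced without a join — not preserved.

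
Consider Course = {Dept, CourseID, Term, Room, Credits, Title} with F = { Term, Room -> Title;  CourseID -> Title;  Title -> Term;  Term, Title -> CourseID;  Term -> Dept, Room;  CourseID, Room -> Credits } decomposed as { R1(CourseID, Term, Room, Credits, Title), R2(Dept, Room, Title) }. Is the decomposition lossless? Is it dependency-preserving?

Lossless test: (Room, Title)⁺ = {Dept, CourseID, Term, Room, Credits, Title}, which contains all of one fragment — lossless.
Dependency preservation: Term → Dept, Room is not contained in any single fragment, but the restricted closure of its left-hand side across the fragments still reaches the right-hand side; the remaining FDs each lie inside some fragment. All dependencies are preserved.

lossless and dependency-preserving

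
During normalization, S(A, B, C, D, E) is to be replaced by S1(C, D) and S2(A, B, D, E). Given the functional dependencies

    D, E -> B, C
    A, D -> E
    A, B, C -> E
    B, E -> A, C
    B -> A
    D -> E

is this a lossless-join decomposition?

Yes

Common attributes: S1 ∩ S2 = {D}.
Closure of {D}: D → E applies, adding E; D, E → B, C applies, adding B, C; B, E → A, C applies, adding A. So (D)⁺ = {A, B, C, D, E}.
This closure contains every attribute of S1, so S1 ∩ S2 → S1. The join is lossless.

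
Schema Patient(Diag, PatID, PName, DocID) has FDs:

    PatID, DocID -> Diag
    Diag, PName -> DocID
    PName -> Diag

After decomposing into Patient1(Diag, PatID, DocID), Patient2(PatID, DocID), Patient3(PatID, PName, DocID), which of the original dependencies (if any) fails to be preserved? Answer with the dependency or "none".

Check PName → Diag: no single fragment contains all of {Diag, PName}, and the restricted closure of {PName} across the fragments never reaches {Diag}.
PatID, DocID → Diag is preserved.
Diag, PName → DocID is preserved.

PName -> Diag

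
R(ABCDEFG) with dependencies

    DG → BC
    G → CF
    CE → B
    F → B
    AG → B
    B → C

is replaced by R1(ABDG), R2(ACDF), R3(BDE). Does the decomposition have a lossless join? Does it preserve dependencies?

Lossless test (chase): Rows 1 and 3 agree on B; apply B→C and equate their C entries. No row becomes fully distinguished — the join is lossy.
Dependency preservation: the restricted closure of {DG} across the fragments never reaches {BC}, so DG → BC cannot be enforced without a join — not preserved.

lossy and not dependency-preserving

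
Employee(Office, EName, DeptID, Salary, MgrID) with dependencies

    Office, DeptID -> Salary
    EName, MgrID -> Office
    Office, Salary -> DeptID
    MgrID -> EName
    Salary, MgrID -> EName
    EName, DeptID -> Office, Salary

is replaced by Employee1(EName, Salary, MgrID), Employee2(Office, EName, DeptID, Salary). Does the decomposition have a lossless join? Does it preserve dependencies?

lossy and not dependency-preserving

Lossless test: (EName, Salary)⁺ = {EName, Salary}, which is a superkey of neither fragment — lossy.
Dependency preservation: the restricted closure of {EName, MgrID} across the fragments never reaches {Office}, so EName, MgrID → Office cannot be enforced without a join — not preserved.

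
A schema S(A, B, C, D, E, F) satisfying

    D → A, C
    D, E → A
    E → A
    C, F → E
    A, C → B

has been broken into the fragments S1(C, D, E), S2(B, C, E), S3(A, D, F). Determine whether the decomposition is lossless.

Chase test. Columns are A, B, C, D, E, F; row i has aⱼ where attribute j ∈ Si, else bᵢⱼ.
Initial tableau (one row per fragment):
  row 1: b11 b12 a3 a4 a5 b16
  row 2: b21 a2 a3 b24 a5 b26
  row 3: a1 b32 b33 a4 b35 a6
Rows 1 and 3 agree on D; apply D→A, C and equate their A, C entries.
Rows 1 and 2 agree on E; apply E→A and equate their A entries.
Rows 1 and 2 agree on A, C; apply A, C→B and equate their B entries.
Rows 1 and 3 agree on A, C; apply A, C→B and equate their B entries.
No row becomes fully distinguished — the join is lossy.

No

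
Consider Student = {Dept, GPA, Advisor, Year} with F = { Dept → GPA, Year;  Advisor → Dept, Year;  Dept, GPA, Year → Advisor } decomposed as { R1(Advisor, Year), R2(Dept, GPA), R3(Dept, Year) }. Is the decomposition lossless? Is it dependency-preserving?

Lossless test (chase): Rows 2 and 3 agree on Dept; apply Dept→GPA, Year and equate their GPA, Year entries. Rows 2 and 3 agree on Dept, GPA, Year; apply Dept, GPA, Year→Advisor and equate their Advisor entries. No row becomes fully distinguished — the join is lossy.
Dependency preservation: the restricted closure of {Advisor} across the fragments never reaches {Dept, Year}, so Advisor → Dept, Year cannot be enforced without a join — not preserved.

lossy and not dependency-preserving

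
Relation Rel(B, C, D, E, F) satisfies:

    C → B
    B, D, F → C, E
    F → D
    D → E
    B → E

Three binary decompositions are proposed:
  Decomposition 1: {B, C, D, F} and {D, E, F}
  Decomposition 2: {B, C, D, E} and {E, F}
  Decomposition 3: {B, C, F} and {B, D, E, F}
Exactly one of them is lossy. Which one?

Decomposition 2

Decomposition 1: common = {D, F}, closure = {D, E, F} → lossless.
Decomposition 2: common = {E}, closure = {E} → lossy.
Decomposition 3: common = {B, F}, closure = {B, C, D, E, F} → lossless.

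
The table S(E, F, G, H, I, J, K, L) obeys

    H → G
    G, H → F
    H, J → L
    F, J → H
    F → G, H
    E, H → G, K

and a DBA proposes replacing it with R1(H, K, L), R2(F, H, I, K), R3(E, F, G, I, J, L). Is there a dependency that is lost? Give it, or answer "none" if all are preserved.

Check E, H → G, K: no single fragment contains all of {E, G, H, K}, and the restricted closure of {E, H} across the fragments never reaches {G, K}.
H → G is preserved.
G, H → F is preserved.
H, J → L is preserved.
F, J → H is preserved.
F → G, H is preserved.

E, H → G, K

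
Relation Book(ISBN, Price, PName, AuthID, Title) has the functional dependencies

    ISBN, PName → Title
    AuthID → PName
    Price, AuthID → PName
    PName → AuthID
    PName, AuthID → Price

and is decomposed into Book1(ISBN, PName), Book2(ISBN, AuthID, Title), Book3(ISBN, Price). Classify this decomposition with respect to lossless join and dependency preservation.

Lossless test (chase): applying each FD to every pair of rows produces no changes in the tableau, so no row becomes fully distinguished — the join is lossy.
Dependency preservation: the restricted closure of {ISBN, PName} across the fragments never reaches {Title}, so ISBN, PName → Title cannot be enforced without a join — not preserved.

lossy and not dependency-preserving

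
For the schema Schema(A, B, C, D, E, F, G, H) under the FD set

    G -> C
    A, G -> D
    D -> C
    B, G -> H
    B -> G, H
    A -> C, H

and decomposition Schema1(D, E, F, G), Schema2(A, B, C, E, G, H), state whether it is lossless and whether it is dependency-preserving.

Lossless test: (E, G)⁺ = {C, E, G}, which is a superkey of neither fragment — lossy.
Dependency preservation: the restricted closure of {A, G} across the fragments never reaches {D}, so A, G → D cannot be enforced without a join — not preserved.

lossy and not dependency-preserving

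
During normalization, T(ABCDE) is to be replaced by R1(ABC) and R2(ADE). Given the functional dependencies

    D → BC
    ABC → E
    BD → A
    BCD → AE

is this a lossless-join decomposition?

No

Common attributes: R1 ∩ R2 = {A}.
No dependency enlarges {A}, so (A)⁺ = {A}.
The closure contains neither all of R1 = {ABC} nor all of R2 = {ADE}, so the common attributes are not a superkey of either fragment. The join is lossy.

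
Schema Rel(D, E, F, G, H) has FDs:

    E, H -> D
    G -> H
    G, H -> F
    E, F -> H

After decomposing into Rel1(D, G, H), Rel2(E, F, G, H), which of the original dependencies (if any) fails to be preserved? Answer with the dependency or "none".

E, H -> D

Check E, H → D: no single fragment contains all of {D, E, H}, and the restricted closure of {E, H} across the fragments never reaches {D}.
G → H is preserved.
G, H → F is preserved.
E, F → H is preserved.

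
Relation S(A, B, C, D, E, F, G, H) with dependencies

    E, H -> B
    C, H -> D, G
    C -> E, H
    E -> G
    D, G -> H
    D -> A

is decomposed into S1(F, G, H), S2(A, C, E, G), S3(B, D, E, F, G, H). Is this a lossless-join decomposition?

Chase test. Columns are A, B, C, D, E, F, G, H; row i has aⱼ where attribute j ∈ Si, else bᵢⱼ.
Initial tableau (one row per fragment):
  row 1: b11 b12 b13 b14 b15 a6 a7 a8
  row 2: a1 b22 a3 b24 a5 b26 a7 b28
  row 3: b31 a2 b33 a4 a5 a6 a7 a8
No row becomes fully distinguished — the join is lossy.

No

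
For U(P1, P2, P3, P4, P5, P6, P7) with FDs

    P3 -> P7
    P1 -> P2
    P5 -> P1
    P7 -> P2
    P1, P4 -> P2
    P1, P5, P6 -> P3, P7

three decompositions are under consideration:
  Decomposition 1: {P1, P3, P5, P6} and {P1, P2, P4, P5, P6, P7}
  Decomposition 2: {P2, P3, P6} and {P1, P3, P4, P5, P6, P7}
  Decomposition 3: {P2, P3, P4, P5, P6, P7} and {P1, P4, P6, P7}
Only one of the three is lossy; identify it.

Decomposition 1: common = {P1, P5, P6}, closure = {P1, P2, P3, P5, P6, P7} → lossless.
Decomposition 2: common = {P3, P6}, closure = {P2, P3, P6, P7} → lossless.
Decomposition 3: common = {P4, P6, P7}, closure = {P2, P4, P6, P7} → lossy.

Decomposition 3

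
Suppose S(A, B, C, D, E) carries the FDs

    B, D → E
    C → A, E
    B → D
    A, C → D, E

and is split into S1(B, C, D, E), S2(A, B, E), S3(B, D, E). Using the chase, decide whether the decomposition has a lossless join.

Chase test. Columns are A, B, C, D, E; row i has aⱼ where attribute j ∈ Si, else bᵢⱼ.
Initial tableau (one row per fragment):
  row 1: b11 a2 a3 a4 a5
  row 2: a1 a2 b23 b24 a5
  row 3: b31 a2 b33 a4 a5
Rows 1 and 2 agree on B; apply B→D and equate their D entries.
No row becomes fully distinguished — the join is lossy.

No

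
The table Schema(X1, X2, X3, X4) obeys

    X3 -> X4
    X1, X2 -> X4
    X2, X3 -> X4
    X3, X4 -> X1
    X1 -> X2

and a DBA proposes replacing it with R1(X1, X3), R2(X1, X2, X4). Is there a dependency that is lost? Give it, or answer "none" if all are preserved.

X3 → X4: restricted closure across fragments reaches X4.
X1, X2 → X4 lies within R2.
X2, X3 → X4: restricted closure across fragments reaches X4.
X3, X4 → X1: restricted closure across fragments reaches X1.
X1 → X2 lies within R2.
Every dependency is enforceable on the fragments, so the decomposition is dependency-preserving.

none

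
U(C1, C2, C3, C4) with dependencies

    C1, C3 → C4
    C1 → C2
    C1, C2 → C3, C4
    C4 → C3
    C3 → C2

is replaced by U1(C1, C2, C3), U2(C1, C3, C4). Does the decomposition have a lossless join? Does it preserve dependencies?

Lossless test: (C1, C3)⁺ = {C1, C2, C3, C4}, which contains all of one fragment — lossless.
Dependency preservation: C1, C2 → C3, C4 is not contained in any single fragment, but the restricted closure of its left-hand side across the fragments still reaches the right-hand side; the remaining FDs each lie inside some fragment. All dependencies are preserved.

lossless and dependency-preserving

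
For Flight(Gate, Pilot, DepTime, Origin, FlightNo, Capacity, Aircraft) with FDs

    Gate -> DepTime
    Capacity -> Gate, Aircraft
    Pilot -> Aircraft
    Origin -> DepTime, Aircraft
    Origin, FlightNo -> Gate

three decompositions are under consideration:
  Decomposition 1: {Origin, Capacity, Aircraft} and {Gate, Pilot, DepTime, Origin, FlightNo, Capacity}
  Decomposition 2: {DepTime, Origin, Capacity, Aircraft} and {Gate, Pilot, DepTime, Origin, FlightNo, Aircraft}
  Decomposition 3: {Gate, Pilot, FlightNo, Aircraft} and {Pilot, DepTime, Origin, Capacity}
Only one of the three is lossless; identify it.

Decomposition 1: common = {Origin, Capacity}, closure = {Gate, DepTime, Origin, Capacity, Aircraft} → lossless.
Decomposition 2: common = {DepTime, Origin, Aircraft}, closure = {DepTime, Origin, Aircraft} → lossy.
Decomposition 3: common = {Pilot}, closure = {Pilot, Aircraft} → lossy.

Decomposition 1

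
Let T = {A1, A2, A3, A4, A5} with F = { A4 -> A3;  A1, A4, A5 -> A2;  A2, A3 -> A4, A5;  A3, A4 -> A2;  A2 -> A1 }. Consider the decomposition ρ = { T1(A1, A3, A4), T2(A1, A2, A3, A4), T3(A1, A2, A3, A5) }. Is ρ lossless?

Yes

Chase test. Columns are A1, A2, A3, A4, A5; row i has aⱼ where attribute j ∈ Ti, else bᵢⱼ.
Initial tableau (one row per fragment):
  row 1: a1 b12 a3 a4 b15
  row 2: a1 a2 a3 a4 b25
  row 3: a1 a2 a3 b34 a5
Rows 2 and 3 agree on A2, A3; apply A2, A3→A4, A5 and equate their A4, A5 entries.
Rows 1 and 2 agree on A3, A4; apply A3, A4→A2 and equate their A2 entries.
Rows 1 and 2 agree on A2, A3; apply A2, A3→A4, A5 and equate their A4, A5 entries.
Row 1 is now all distinguished symbols — the join is lossless.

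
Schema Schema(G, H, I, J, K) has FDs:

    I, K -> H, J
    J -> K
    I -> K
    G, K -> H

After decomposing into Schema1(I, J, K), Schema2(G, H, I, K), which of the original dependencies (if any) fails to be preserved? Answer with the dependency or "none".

I, K → H, J: restricted closure across fragments reaches H, J.
J → K lies within Schema1.
I → K lies within Schema1.
G, K → H lies within Schema2.
Every dependency is enforceable on the fragments, so the decomposition is dependency-preserving.

none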